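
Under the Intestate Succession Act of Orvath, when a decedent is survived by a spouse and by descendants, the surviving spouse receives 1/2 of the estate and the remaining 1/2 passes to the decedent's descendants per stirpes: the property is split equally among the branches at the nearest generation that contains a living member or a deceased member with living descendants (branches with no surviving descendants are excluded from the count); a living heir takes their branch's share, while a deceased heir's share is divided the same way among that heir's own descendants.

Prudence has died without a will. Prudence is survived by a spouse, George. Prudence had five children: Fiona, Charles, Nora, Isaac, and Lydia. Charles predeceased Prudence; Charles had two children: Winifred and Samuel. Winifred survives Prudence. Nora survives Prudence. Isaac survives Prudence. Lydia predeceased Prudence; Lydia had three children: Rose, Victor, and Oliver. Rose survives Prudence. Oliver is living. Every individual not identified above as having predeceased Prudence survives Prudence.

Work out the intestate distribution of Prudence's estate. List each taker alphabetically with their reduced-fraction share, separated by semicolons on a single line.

Fiona 1/10; George 1/2; Isaac 1/10; Nora 1/10; Oliver 1/30; Rose 1/30; Samuel 1/20; Victor 1/30; Winifred 1/20

George, as surviving spouse, takes 1/2.
The remaining 1/2 passes to Prudence's descendants per stirpes.
The 1/2 is divided into 5 equal shares of 1/10 among Fiona, Charles, Nora, Isaac, Lydia.
Fiona is living and takes 1/10.
Charles predeceased; the 1/10 allotted to Charles's branch passes to Charles's issue by representation.
The 1/10 is divided into 2 equal shares of 1/20 among Winifred, Samuel.
Winifred is living and takes 1/20.
Samuel is living and takes 1/20.
Nora is living and takes 1/10.
Isaac is living and takes 1/10.
Lydia predeceased; the 1/10 allotted to Lydia's branch passes to Lydia's issue by representation.
The 1/10 is divided into 3 equal shares of 1/30 among Rose, Victor, Oliver.
Rose is living and takes 1/30.
Victor is living and takes 1/30.
Oliver is living and takes 1/30.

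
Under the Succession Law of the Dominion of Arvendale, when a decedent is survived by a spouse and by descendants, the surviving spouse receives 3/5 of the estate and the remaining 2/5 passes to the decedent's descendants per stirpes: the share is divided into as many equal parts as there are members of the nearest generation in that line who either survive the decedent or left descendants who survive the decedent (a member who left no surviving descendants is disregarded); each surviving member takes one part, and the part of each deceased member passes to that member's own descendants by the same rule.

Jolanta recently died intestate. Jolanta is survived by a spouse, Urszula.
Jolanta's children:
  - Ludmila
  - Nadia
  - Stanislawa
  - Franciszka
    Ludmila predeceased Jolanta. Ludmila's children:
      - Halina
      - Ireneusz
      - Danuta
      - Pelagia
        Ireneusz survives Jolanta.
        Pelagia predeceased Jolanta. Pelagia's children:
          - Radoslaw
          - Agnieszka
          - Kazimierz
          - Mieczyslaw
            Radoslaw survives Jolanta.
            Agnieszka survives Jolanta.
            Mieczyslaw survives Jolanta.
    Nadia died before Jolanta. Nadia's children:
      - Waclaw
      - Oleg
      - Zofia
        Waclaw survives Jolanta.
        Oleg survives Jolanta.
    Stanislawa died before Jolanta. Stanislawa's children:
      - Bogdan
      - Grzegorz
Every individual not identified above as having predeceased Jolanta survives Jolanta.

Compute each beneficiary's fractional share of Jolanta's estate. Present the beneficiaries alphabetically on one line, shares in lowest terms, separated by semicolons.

Urszula, as surviving spouse, takes 3/5.
The remaining 2/5 passes to Jolanta's descendants per stirpes.
The 2/5 is divided into 4 equal shares of 1/10 among Ludmila, Nadia, Stanislawa, Franciszka.
Ludmila predeceased; the 1/10 allotted to Ludmila's branch passes to Ludmila's issue by representation.
The 1/10 is divided into 4 equal shares of 1/40 among Halina, Ireneusz, Danuta, Pelagia.
Halina is living and takes 1/40.
Ireneusz is living and takes 1/40.
Danuta is living and takes 1/40.
Pelagia predeceased; the 1/40 allotted to Pelagia's branch passes to Pelagia's issue by representation.
The 1/40 is divided into 4 equal shares of 1/160 among Radoslaw, Agnieszka, Kazimierz, Mieczyslaw.
Radoslaw is living and takes 1/160.
Agnieszka is living and takes 1/160.
Kazimierz is living and takes 1/160.
Mieczyslaw is living and takes 1/160.
Nadia predeceased; the 1/10 allotted to Nadia's branch passes to Nadia's issue by representation.
The 1/10 is divided into 3 equal shares of 1/30 among Waclaw, Oleg, Zofia.
Waclaw is living and takes 1/30.
Oleg is living and takes 1/30.
Zofia is living and takes 1/30.
Stanislawa predeceased; the 1/10 allotted to Stanislawa's branch passes to Stanislawa's issue by representation.
The 1/10 is divided into 2 equal shares of 1/20 among Bogdan, Grzegorz.
Bogdan is living and takes 1/20.
Grzegorz is living and takes 1/20.
Franciszka is living and takes 1/10.

Agnieszka 1/160; Bogdan 1/20; Danuta 1/40; Franciszka 1/10; Grzegorz 1/20; Halina 1/40; Ireneusz 1/40; Kazimierz 1/160; Mieczyslaw 1/160; Oleg 1/30; Radoslaw 1/160; Urszula 3/5; Waclaw 1/30; Zofia 1/30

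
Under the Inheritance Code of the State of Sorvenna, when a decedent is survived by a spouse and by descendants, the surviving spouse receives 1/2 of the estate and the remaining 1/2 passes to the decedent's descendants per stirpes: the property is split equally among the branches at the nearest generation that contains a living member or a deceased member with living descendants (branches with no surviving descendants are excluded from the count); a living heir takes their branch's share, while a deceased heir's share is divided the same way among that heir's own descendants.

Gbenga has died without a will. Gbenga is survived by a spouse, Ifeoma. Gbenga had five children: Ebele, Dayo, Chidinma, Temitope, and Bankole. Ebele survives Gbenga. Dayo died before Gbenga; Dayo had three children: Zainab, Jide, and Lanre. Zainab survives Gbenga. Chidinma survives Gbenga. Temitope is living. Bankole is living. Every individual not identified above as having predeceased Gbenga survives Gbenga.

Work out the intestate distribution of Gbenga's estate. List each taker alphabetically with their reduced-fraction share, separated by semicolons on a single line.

Ifeoma, as surviving spouse, takes 1/2.
The remaining 1/2 passes to Gbenga's descendants per stirpes.
The 1/2 is divided into 5 equal shares of 1/10 among Ebele, Dayo, Chidinma, Temitope, Bankole.
Ebele is living and takes 1/10.
Dayo predeceased; the 1/10 allotted to Dayo's branch passes to Dayo's issue by representation.
The 1/10 is divided into 3 equal shares of 1/30 among Zainab, Jide, Lanre.
Zainab is living and takes 1/30.
Jide is living and takes 1/30.
Lanre is living and takes 1/30.
Chidinma is living and takes 1/10.
Temitope is living and takes 1/10.
Bankole is living and takes 1/10.

Bankole 1/10; Chidinma 1/10; Ebele 1/10; Ifeoma 1/2; Jide 1/30; Lanre 1/30; Temitope 1/10; Zainab 1/30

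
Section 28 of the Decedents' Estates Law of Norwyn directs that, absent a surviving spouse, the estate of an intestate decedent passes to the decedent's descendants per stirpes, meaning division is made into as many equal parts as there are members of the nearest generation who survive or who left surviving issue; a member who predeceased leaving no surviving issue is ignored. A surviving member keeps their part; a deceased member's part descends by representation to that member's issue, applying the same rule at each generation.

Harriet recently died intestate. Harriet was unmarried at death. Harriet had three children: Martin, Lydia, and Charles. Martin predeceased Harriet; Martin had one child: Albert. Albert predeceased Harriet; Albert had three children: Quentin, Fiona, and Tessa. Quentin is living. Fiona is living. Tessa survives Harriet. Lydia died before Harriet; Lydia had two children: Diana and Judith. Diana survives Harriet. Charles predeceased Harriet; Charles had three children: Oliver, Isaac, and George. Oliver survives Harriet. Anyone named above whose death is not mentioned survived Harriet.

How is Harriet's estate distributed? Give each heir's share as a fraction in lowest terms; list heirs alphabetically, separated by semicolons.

Diana 1/6; Fiona 1/9; George 1/9; Isaac 1/9; Judith 1/6; Oliver 1/9; Quentin 1/9; Tessa 1/9

There is no surviving spouse, so the entire estate passes to Harriet's descendants per stirpes.
The estate is divided into 3 equal shares of 1/3 among Martin, Lydia, Charles.
Martin predeceased; the 1/3 allotted to Martin's branch passes to Martin's issue by representation.
Albert's line is the sole branch at this level, so the full 1/3 passes to Albert's issue by representation.
The 1/3 is divided into 3 equal shares of 1/9 among Quentin, Fiona, Tessa.
Quentin is living and takes 1/9.
Fiona is living and takes 1/9.
Tessa is living and takes 1/9.
Lydia predeceased; the 1/3 allotted to Lydia's branch passes to Lydia's issue by representation.
The 1/3 is divided into 2 equal shares of 1/6 among Diana, Judith.
Diana is living and takes 1/6.
Judith is living and takes 1/6.
Charles predeceased; the 1/3 allotted to Charles's branch passes to Charles's issue by representation.
The 1/3 is divided into 3 equal shares of 1/9 among Oliver, Isaac, George.
Oliver is living and takes 1/9.
Isaac is living and takes 1/9.
George is living and takes 1/9.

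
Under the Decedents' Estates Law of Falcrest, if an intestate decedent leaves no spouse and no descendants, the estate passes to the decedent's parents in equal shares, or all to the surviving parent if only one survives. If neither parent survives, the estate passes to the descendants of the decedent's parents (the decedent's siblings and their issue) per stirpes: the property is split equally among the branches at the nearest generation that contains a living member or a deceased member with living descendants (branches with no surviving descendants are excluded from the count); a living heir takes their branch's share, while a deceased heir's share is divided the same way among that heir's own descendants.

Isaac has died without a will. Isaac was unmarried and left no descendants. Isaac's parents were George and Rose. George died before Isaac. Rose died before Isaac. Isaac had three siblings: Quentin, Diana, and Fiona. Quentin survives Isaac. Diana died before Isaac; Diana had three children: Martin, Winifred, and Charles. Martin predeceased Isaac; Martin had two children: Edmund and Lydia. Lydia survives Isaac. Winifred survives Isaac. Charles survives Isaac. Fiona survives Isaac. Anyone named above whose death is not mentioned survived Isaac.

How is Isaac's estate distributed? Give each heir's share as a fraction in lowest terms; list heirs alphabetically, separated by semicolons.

Neither parent survives and there are no descendants, so the estate passes to Isaac's siblings and their issue per stirpes.
The estate is divided into 3 equal shares of 1/3 among Quentin, Diana, Fiona.
Quentin is living and takes 1/3.
Diana predeceased; the 1/3 allotted to Diana's branch passes to Diana's issue by representation.
The 1/3 is divided into 3 equal shares of 1/9 among Martin, Winifred, Charles.
Martin predeceased; the 1/9 allotted to Martin's branch passes to Martin's issue by representation.
The 1/9 is divided into 2 equal shares of 1/18 among Edmund, Lydia.
Edmund is living and takes 1/18.
Lydia is living and takes 1/18.
Winifred is living and takes 1/9.
Charles is living and takes 1/9.
Fiona is living and takes 1/3.

Charles 1/9; Edmund 1/18; Fiona 1/3; Lydia 1/18; Quentin 1/3; Winifred 1/9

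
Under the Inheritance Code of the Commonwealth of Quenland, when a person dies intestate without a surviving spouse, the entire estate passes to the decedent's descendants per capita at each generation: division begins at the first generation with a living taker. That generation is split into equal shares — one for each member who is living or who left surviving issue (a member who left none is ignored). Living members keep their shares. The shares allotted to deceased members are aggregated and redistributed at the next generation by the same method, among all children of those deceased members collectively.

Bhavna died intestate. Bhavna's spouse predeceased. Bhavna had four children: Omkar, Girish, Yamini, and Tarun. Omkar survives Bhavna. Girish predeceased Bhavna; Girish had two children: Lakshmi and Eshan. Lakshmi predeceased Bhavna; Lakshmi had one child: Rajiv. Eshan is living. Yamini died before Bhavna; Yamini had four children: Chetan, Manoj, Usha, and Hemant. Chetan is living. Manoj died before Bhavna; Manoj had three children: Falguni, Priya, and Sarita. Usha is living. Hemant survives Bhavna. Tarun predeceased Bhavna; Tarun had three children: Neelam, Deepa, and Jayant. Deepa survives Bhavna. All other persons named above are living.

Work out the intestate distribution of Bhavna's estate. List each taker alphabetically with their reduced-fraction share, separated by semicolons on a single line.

There is no surviving spouse, so the entire estate passes to Bhavna's descendants per capita at each generation.
At generation 1 (Omkar, Girish, Yamini, Tarun) there are 4 shares of (1)/4 = 1/4 each.
Living: Omkar — each takes 1/4.
Deceased: Girish, Yamini, and Tarun. Their combined 3/4 is pooled and carried to generation 2.
At generation 2 (Lakshmi, Eshan, Chetan, Manoj, Usha, Hemant, Neelam, Deepa, Jayant) there are 9 shares of (3/4)/9 = 1/12 each.
Living: Eshan, Chetan, Usha, Hemant, Neelam, Deepa, and Jayant — each takes 1/12.
Deceased: Lakshmi and Manoj. Their combined 1/6 is pooled and carried to generation 3.
At generation 3 (Rajiv, Falguni, Priya, Sarita) there are 4 shares of (1/6)/4 = 1/24 each.
Living: Rajiv, Falguni, Priya, and Sarita — each takes 1/24.

Chetan 1/12; Deepa 1/12; Eshan 1/12; Falguni 1/24; Hemant 1/12; Jayant 1/12; Neelam 1/12; Omkar 1/4; Priya 1/24; Rajiv 1/24; Sarita 1/24; Usha 1/12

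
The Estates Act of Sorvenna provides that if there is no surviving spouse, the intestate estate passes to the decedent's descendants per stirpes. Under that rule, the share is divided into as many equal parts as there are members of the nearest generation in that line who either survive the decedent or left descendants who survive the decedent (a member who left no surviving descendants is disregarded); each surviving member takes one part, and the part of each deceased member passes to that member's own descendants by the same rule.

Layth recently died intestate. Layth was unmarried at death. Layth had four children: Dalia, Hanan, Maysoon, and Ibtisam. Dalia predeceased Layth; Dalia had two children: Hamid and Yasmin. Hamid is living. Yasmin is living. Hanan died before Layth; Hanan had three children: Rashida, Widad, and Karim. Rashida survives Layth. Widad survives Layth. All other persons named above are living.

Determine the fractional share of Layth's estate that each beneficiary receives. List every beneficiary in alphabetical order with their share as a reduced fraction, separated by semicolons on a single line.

Hamid 1/8; Ibtisam 1/4; Karim 1/12; Maysoon 1/4; Rashida 1/12; Widad 1/12; Yasmin 1/8

There is no surviving spouse, so the entire estate passes to Layth's descendants per stirpes.
The estate is divided into 4 equal shares of 1/4 among Dalia, Hanan, Maysoon, Ibtisam.
Dalia predeceased; the 1/4 allotted to Dalia's branch passes to Dalia's issue by representation.
The 1/4 is divided into 2 equal shares of 1/8 among Hamid, Yasmin.
Hamid is living and takes 1/8.
Yasmin is living and takes 1/8.
Hanan predeceased; the 1/4 allotted to Hanan's branch passes to Hanan's issue by representation.
The 1/4 is divided into 3 equal shares of 1/12 among Rashida, Widad, Karim.
Rashida is living and takes 1/12.
Widad is living and takes 1/12.
Karim is living and takes 1/12.
Maysoon is living and takes 1/4.
Ibtisam is living and takes 1/4.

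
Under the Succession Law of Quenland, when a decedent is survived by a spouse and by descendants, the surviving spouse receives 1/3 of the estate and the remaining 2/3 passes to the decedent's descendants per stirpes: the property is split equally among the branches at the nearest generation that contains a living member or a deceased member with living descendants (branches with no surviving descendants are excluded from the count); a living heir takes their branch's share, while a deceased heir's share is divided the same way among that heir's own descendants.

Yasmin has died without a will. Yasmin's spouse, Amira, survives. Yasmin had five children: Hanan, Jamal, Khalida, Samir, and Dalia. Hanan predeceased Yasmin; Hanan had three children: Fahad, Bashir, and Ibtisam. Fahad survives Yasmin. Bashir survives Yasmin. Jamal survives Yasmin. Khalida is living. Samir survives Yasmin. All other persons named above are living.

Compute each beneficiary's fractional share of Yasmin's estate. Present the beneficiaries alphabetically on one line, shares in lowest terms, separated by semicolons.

Amira, as surviving spouse, takes 1/3.
The remaining 2/3 passes to Yasmin's descendants per stirpes.
The 2/3 is divided into 5 equal shares of 2/15 among Hanan, Jamal, Khalida, Samir, Dalia.
Hanan predeceased; the 2/15 allotted to Hanan's branch passes to Hanan's issue by representation.
The 2/15 is divided into 3 equal shares of 2/45 among Fahad, Bashir, Ibtisam.
Fahad is living and takes 2/45.
Bashir is living and takes 2/45.
Ibtisam is living and takes 2/45.
Jamal is living and takes 2/15.
Khalida is living and takes 2/15.
Samir is living and takes 2/15.
Dalia is living and takes 2/15.

Amira 1/3; Bashir 2/45; Dalia 2/15; Fahad 2/45; Ibtisam 2/45; Jamal 2/15; Khalida 2/15; Samir 2/15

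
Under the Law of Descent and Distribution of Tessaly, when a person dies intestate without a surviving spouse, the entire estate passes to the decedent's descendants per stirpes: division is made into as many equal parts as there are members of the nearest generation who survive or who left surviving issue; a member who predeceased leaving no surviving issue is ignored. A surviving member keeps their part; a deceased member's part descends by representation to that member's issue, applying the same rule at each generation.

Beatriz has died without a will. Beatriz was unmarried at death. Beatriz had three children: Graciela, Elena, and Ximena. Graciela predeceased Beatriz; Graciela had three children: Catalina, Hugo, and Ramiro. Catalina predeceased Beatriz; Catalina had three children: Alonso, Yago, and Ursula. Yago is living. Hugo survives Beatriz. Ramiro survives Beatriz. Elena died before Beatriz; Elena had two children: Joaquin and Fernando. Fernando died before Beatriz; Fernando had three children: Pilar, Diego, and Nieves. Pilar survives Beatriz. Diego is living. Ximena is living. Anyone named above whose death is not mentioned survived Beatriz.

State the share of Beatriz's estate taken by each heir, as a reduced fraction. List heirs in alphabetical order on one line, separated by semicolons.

There is no surviving spouse, so the entire estate passes to Beatriz's descendants per stirpes.
The estate is divided into 3 equal shares of 1/3 among Graciela, Elena, Ximena.
Graciela predeceased; the 1/3 allotted to Graciela's branch passes to Graciela's issue by representation.
The 1/3 is divided into 3 equal shares of 1/9 among Catalina, Hugo, Ramiro.
Catalina predeceased; the 1/9 allotted to Catalina's branch passes to Catalina's issue by representation.
The 1/9 is divided into 3 equal shares of 1/27 among Alonso, Yago, Ursula.
Alonso is living and takes 1/27.
Yago is living and takes 1/27.
Ursula is living and takes 1/27.
Hugo is living and takes 1/9.
Ramiro is living and takes 1/9.
Elena predeceased; the 1/3 allotted to Elena's branch passes to Elena's issue by representation.
The 1/3 is divided into 2 equal shares of 1/6 among Joaquin, Fernando.
Joaquin is living and takes 1/6.
Fernando predeceased; the 1/6 allotted to Fernando's branch passes to Fernando's issue by representation.
The 1/6 is divided into 3 equal shares of 1/18 among Pilar, Diego, Nieves.
Pilar is living and takes 1/18.
Diego is living and takes 1/18.
Nieves is living and takes 1/18.
Ximena is living and takes 1/3.

Alonso 1/27; Diego 1/18; Hugo 1/9; Joaquin 1/6; Nieves 1/18; Pilar 1/18; Ramiro 1/9; Ursula 1/27; Ximena 1/3; Yago 1/27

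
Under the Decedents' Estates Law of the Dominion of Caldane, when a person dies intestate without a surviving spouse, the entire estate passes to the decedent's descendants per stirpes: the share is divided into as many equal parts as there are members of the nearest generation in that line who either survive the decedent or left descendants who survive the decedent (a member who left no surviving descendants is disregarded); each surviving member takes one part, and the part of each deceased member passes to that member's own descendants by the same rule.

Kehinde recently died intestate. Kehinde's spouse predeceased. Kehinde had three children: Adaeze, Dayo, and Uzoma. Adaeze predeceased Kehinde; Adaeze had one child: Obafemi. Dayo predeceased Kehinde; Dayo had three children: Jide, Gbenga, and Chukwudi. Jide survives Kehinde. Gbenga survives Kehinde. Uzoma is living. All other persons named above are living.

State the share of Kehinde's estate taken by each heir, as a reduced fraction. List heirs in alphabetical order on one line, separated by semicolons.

There is no surviving spouse, so the entire estate passes to Kehinde's descendants per stirpes.
The estate is divided into 3 equal shares of 1/3 among Adaeze, Dayo, Uzoma.
Adaeze predeceased; the 1/3 allotted to Adaeze's branch passes to Adaeze's issue by representation.
Obafemi is the sole taker at this level and receives the full 1/3.
Dayo predeceased; the 1/3 allotted to Dayo's branch passes to Dayo's issue by representation.
The 1/3 is divided into 3 equal shares of 1/9 among Jide, Gbenga, Chukwudi.
Jide is living and takes 1/9.
Gbenga is living and takes 1/9.
Chukwudi is living and takes 1/9.
Uzoma is living and takes 1/3.

Chukwudi 1/9; Gbenga 1/9; Jide 1/9; Obafemi 1/3; Uzoma 1/3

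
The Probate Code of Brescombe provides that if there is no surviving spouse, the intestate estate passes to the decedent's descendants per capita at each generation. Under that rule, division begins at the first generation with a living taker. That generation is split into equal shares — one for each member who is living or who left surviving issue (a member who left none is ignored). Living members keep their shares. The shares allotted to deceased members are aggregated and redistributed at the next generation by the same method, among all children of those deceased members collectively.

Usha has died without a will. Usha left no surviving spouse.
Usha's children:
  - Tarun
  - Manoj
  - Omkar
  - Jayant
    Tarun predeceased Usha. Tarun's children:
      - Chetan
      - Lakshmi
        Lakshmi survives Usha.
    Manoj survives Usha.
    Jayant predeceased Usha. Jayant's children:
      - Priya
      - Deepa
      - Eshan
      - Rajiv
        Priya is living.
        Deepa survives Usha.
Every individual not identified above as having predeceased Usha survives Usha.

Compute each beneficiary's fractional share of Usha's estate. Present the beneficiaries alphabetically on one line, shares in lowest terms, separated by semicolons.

There is no surviving spouse, so the entire estate passes to Usha's descendants per capita at each generation.
At generation 1 (Tarun, Manoj, Omkar, Jayant) there are 4 shares of (1)/4 = 1/4 each.
Living: Manoj and Omkar — each takes 1/4.
Deceased: Tarun and Jayant. Their combined 1/2 is pooled and carried to generation 2.
At generation 2 (Chetan, Lakshmi, Priya, Deepa, Eshan, Rajiv) there are 6 shares of (1/2)/6 = 1/12 each.
Living: Chetan, Lakshmi, Priya, Deepa, Eshan, and Rajiv — each takes 1/12.

Chetan 1/12; Deepa 1/12; Eshan 1/12; Lakshmi 1/12; Manoj 1/4; Omkar 1/4; Priya 1/12; Rajiv 1/12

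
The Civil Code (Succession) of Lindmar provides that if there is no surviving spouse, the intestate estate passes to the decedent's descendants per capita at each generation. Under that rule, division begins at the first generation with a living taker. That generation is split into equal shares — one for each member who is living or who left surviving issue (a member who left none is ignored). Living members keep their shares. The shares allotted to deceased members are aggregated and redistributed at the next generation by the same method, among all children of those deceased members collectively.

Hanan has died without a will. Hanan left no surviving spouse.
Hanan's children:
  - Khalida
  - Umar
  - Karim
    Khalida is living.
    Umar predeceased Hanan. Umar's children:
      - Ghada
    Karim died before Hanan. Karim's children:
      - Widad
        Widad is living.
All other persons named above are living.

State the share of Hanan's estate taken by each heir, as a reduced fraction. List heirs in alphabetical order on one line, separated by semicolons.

Ghada 1/3; Khalida 1/3; Widad 1/3

There is no surviving spouse, so the entire estate passes to Hanan's descendants per capita at each generation.
At generation 1 (Khalida, Umar, Karim) there are 3 shares of (1)/3 = 1/3 each.
Living: Khalida — each takes 1/3.
Deceased: Umar and Karim. Their combined 2/3 is pooled and carried to generation 2.
At generation 2 (Ghada, Widad) there are 2 shares of (2/3)/2 = 1/3 each.
Living: Ghada and Widad — each takes 1/3.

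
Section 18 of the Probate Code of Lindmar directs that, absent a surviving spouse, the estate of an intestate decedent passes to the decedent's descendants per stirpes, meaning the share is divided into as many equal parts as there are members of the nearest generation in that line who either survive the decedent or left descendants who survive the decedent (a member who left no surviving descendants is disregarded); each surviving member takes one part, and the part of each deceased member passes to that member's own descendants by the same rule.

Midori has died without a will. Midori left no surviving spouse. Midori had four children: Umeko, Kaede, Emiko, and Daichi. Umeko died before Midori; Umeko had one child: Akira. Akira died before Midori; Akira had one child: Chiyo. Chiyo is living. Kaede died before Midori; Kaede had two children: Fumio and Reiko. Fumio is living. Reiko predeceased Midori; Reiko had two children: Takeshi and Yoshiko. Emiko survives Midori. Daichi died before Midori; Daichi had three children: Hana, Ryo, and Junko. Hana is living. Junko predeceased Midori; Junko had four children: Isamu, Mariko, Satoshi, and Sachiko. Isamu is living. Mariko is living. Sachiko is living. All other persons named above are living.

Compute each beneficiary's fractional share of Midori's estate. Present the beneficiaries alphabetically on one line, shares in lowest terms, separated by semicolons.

There is no surviving spouse, so the entire estate passes to Midori's descendants per stirpes.
The estate is divided into 4 equal shares of 1/4 among Umeko, Kaede, Emiko, Daichi.
Umeko predeceased; the 1/4 allotted to Umeko's branch passes to Umeko's issue by representation.
Akira's line is the sole branch at this level, so the full 1/4 passes to Akira's issue by representation.
Chiyo is the sole taker at this level and receives the full 1/4.
Kaede predeceased; the 1/4 allotted to Kaede's branch passes to Kaede's issue by representation.
The 1/4 is divided into 2 equal shares of 1/8 among Fumio, Reiko.
Fumio is living and takes 1/8.
Reiko predeceased; the 1/8 allotted to Reiko's branch passes to Reiko's issue by representation.
The 1/8 is divided into 2 equal shares of 1/16 among Takeshi, Yoshiko.
Takeshi is living and takes 1/16.
Yoshiko is living and takes 1/16.
Emiko is living and takes 1/4.
Daichi predeceased; the 1/4 allotted to Daichi's branch passes to Daichi's issue by representation.
The 1/4 is divided into 3 equal shares of 1/12 among Hana, Ryo, Junko.
Hana is living and takes 1/12.
Ryo is living and takes 1/12.
Junko predeceased; the 1/12 allotted to Junko's branch passes to Junko's issue by representation.
The 1/12 is divided into 4 equal shares of 1/48 among Isamu, Mariko, Satoshi, Sachiko.
Isamu is living and takes 1/48.
Mariko is living and takes 1/48.
Satoshi is living and takes 1/48.
Sachiko is living and takes 1/48.

Chiyo 1/4; Emiko 1/4; Fumio 1/8; Hana 1/12; Isamu 1/48; Mariko 1/48; Ryo 1/12; Sachiko 1/48; Satoshi 1/48; Takeshi 1/16; Yoshiko 1/16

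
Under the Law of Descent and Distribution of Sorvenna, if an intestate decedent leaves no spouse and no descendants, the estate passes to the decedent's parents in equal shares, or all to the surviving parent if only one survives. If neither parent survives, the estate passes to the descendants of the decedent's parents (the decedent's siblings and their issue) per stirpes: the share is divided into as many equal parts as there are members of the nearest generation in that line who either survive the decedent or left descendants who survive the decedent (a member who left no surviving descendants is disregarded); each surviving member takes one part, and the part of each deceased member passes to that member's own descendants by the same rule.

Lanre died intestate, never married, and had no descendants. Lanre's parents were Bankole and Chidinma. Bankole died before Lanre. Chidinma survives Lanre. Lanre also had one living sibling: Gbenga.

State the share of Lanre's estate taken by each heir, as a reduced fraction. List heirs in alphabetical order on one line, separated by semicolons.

Only one parent, Chidinma, survives, so Chidinma takes the entire estate. The siblings take nothing because a surviving parent has priority.

Chidinma 1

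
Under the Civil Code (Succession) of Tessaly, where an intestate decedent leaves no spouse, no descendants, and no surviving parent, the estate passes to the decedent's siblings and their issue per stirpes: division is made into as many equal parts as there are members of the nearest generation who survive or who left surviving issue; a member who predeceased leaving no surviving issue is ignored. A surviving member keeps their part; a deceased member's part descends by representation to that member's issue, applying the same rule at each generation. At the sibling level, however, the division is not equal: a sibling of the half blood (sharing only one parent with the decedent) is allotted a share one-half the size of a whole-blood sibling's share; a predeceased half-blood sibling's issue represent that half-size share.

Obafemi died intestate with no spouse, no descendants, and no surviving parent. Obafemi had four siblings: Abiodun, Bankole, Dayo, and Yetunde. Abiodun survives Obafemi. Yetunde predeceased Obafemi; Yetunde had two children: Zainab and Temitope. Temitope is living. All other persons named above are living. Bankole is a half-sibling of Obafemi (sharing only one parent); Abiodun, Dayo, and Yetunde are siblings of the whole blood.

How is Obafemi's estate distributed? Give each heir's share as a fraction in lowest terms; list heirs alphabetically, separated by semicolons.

Abiodun 2/7; Bankole 1/7; Dayo 2/7; Temitope 1/7; Zainab 1/7

No spouse, descendants, or parent survives, so the estate passes to Obafemi's siblings per stirpes.
Half-blood siblings count for one-half the weight of whole-blood siblings at the initial division.
Dividing 1 in proportion to weights (total weight 7/2): Abiodun (weight 1) → 2/7; Bankole (weight 1/2) → 1/7; Dayo (weight 1) → 2/7; Yetunde (weight 1) → 2/7.
Abiodun is living and takes 2/7.
Bankole is living and takes 1/7.
Dayo is living and takes 2/7.
Yetunde predeceased; the 2/7 allotted to Yetunde's branch passes to Yetunde's issue by representation.
The 2/7 is divided into 2 equal shares of 1/7 among Zainab, Temitope.
Zainab is living and takes 1/7.
Temitope is living and takes 1/7.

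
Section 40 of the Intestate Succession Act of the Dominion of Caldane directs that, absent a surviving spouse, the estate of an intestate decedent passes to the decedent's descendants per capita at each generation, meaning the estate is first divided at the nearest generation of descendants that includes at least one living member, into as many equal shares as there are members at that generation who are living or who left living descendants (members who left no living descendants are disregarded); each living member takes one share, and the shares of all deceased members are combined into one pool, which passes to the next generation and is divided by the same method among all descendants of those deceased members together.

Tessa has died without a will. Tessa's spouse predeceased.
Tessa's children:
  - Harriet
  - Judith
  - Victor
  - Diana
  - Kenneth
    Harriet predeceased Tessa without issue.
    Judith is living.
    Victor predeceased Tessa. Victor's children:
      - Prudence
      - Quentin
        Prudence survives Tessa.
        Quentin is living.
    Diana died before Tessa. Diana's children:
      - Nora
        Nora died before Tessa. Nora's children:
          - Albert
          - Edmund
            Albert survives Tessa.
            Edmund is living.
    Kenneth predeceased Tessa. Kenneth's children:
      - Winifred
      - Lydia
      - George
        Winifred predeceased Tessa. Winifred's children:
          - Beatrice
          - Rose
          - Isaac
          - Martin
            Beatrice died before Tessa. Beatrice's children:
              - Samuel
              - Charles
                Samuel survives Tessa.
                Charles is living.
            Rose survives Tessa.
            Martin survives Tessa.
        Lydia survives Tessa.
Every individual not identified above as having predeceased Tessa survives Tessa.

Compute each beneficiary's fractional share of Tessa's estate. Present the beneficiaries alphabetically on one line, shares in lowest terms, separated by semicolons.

Albert 1/24; Charles 1/48; Edmund 1/24; George 1/8; Isaac 1/24; Judith 1/4; Lydia 1/8; Martin 1/24; Prudence 1/8; Quentin 1/8; Rose 1/24; Samuel 1/48

There is no surviving spouse, so the entire estate passes to Tessa's descendants per capita at each generation.
At generation 1 (Judith, Victor, Diana, Kenneth) there are 4 shares of (1)/4 = 1/4 each.
Living: Judith — each takes 1/4.
Deceased: Victor, Diana, and Kenneth. Their combined 3/4 is pooled and carried to generation 2.
At generation 2 (Prudence, Quentin, Nora, Winifred, Lydia, George) there are 6 shares of (3/4)/6 = 1/8 each.
Living: Prudence, Quentin, Lydia, and George — each takes 1/8.
Deceased: Nora and Winifred. Their combined 1/4 is pooled and carried to generation 3.
At generation 3 (Albert, Edmund, Beatrice, Rose, Isaac, Martin) there are 6 shares of (1/4)/6 = 1/24 each.
Living: Albert, Edmund, Rose, Isaac, and Martin — each takes 1/24.
Deceased: Beatrice. That 1/24 share is carried to generation 4.
At generation 4 (Samuel, Charles) there are 2 shares of (1/24)/2 = 1/48 each.
Living: Samuel and Charles — each takes 1/48.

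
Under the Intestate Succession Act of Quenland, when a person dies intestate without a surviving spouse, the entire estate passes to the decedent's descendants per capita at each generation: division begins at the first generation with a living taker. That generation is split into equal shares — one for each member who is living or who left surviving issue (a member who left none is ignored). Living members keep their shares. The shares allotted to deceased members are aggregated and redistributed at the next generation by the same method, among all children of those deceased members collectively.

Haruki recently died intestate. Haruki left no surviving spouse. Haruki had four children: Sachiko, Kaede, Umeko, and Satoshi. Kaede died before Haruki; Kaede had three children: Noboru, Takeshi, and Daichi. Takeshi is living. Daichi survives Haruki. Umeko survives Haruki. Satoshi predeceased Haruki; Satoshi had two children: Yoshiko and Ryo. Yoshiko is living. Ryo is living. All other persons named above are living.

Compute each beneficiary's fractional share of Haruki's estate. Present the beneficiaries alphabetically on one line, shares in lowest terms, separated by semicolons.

There is no surviving spouse, so the entire estate passes to Haruki's descendants per capita at each generation.
At generation 1 (Sachiko, Kaede, Umeko, Satoshi) there are 4 shares of (1)/4 = 1/4 each.
Living: Sachiko and Umeko — each takes 1/4.
Deceased: Kaede and Satoshi. Their combined 1/2 is pooled and carried to generation 2.
At generation 2 (Noboru, Takeshi, Daichi, Yoshiko, Ryo) there are 5 shares of (1/2)/5 = 1/10 each.
Living: Noboru, Takeshi, Daichi, Yoshiko, and Ryo — each takes 1/10.

Daichi 1/10; Noboru 1/10; Ryo 1/10; Sachiko 1/4; Takeshi 1/10; Umeko 1/4; Yoshiko 1/10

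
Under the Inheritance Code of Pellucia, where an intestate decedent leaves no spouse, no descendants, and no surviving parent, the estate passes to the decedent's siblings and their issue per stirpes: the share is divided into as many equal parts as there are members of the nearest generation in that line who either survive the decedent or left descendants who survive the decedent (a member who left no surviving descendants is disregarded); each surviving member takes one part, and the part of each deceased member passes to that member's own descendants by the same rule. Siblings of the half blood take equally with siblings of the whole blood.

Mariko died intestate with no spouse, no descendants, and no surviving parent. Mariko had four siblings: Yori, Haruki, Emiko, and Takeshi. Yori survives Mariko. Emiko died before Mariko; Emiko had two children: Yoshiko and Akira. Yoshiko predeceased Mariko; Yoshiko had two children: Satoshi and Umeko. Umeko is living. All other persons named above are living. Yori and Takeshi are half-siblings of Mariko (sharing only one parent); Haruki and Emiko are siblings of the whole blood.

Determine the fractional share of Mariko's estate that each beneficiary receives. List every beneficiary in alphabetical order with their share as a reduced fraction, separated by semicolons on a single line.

Akira 1/8; Haruki 1/4; Satoshi 1/16; Takeshi 1/4; Umeko 1/16; Yori 1/4

No spouse, descendants, or parent survives, so the estate passes to Mariko's siblings per stirpes.
Half-blood and whole-blood siblings take equally under the stated rule.
The estate is divided into 4 equal shares of 1/4 among Yori, Haruki, Emiko, Takeshi.
Yori is living and takes 1/4.
Haruki is living and takes 1/4.
Emiko predeceased; the 1/4 allotted to Emiko's branch passes to Emiko's issue by representation.
The 1/4 is divided into 2 equal shares of 1/8 among Yoshiko, Akira.
Yoshiko predeceased; the 1/8 allotted to Yoshiko's branch passes to Yoshiko's issue by representation.
The 1/8 is divided into 2 equal shares of 1/16 among Satoshi, Umeko.
Satoshi is living and takes 1/16.
Umeko is living and takes 1/16.
Akira is living and takes 1/8.
Takeshi is living and takes 1/4.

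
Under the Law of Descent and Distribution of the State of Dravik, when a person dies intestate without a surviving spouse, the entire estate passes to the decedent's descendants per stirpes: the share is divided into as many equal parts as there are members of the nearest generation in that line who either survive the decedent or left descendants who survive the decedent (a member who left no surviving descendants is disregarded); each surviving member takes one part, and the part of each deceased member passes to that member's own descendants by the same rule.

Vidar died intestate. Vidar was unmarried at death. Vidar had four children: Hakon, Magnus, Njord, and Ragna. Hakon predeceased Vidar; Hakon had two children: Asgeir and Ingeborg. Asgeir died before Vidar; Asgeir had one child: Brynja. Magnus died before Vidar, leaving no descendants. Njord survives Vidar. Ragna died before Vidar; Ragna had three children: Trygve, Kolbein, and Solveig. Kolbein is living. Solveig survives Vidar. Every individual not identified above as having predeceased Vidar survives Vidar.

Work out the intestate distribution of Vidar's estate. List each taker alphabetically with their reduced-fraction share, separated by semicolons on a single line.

There is no surviving spouse, so the entire estate passes to Vidar's descendants per stirpes.
Magnus left no surviving issue, so that branch lapses and is disregarded.
The estate is divided into 3 equal shares of 1/3 among Hakon, Njord, Ragna.
Hakon predeceased; the 1/3 allotted to Hakon's branch passes to Hakon's issue by representation.
The 1/3 is divided into 2 equal shares of 1/6 among Asgeir, Ingeborg.
Asgeir predeceased; the 1/6 allotted to Asgeir's branch passes to Asgeir's issue by representation.
Brynja is the sole taker at this level and receives the full 1/6.
Ingeborg is living and takes 1/6.
Njord is living and takes 1/3.
Ragna predeceased; the 1/3 allotted to Ragna's branch passes to Ragna's issue by representation.
The 1/3 is divided into 3 equal shares of 1/9 among Trygve, Kolbein, Solveig.
Trygve is living and takes 1/9.
Kolbein is living and takes 1/9.
Solveig is living and takes 1/9.

Brynja 1/6; Ingeborg 1/6; Kolbein 1/9; Njord 1/3; Solveig 1/9; Trygve 1/9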